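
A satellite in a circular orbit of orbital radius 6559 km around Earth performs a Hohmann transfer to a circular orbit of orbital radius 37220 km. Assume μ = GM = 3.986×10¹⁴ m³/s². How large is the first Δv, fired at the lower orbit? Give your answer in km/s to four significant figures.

Δv ≈ 2.370 km/s

r₁ = 6559 km = 6.559×10⁶ m.
r₂ = 37220 km = 3.722×10⁷ m.
Transfer ellipse a_t = (r₁ + r₂)/2 = 2.189×10⁷ m.
At r₁: circular v_c1 = √(μ/r₁) = 7796 m/s; transfer-perigee v_p = √[μ(2/r₁ − 1/a_t)] = 10170 m/s.
Δv₁ = v_p − v_c1 = 2370 m/s.
= 2.370 km/s.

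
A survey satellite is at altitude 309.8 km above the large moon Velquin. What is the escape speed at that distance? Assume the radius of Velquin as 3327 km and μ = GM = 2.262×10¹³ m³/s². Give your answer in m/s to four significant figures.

v_esc ≈ 3527 m/s

r = 3327 + 309.8 = 3636.8 km = 3.6368×10⁶ m.
Escape speed v_esc = √(2μ/r) = √(2 × 2.262×10¹³ / 3.637×10⁶) = √(1.244×10⁷) = 3527 m/s.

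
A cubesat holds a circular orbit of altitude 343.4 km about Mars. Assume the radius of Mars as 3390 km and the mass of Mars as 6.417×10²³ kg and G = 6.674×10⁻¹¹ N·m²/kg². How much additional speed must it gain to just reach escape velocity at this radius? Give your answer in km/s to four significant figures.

Δv ≈ 1.403 km/s

μ = GM = 6.674×10⁻¹¹ × 6.417×10²³ = 4.283×10¹³ m³/s².
r = 3390 + 343.4 = 3733.4 km = 3.7334×10⁶ m.
Circular speed v_c = √(μ/r) = 3387 m/s.
Escape speed v_esc = √(2μ/r) = √2 × v_c = 4790 m/s.
Δv = v_esc − v_c = 1403 m/s = 1.403 km/s.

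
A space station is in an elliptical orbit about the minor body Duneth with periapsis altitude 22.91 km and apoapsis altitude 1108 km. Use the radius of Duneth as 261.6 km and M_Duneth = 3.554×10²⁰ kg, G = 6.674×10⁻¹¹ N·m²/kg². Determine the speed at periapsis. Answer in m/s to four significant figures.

μ = GM = 6.674×10⁻¹¹ × 3.554×10²⁰ = 2.372×10¹⁰ m³/s².
r_p = 261.6 + 22.91 = 284.51 km = 2.8451×10⁵ m.
r_a = 261.6 + 1108 = 1369.6 km = 1.3696×10⁶ m.
Semi-major axis a = (r_p + r_a)/2 = 827.05 km = 8.271×10⁵ m.
Vis-viva: v² = μ(2/r − 1/a) = 2.372×10¹⁰ × (7.030×10⁻⁶ − 1.209×10⁻⁶) = 1.381×10⁵ m²/s².
v = 371.6 m/s.

v ≈ 371.6 m/s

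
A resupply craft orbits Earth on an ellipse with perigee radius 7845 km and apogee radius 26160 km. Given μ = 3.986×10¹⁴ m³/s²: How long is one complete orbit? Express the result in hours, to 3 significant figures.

T ≈ 6.13 hours

Semi-major axis a = (r_p + r_a)/2 = (7845.0 + 26160)/2 = 17002 km = 1.700×10⁷ m.
By Kepler's third law T = 2π√(a³/μ) = 2π × 3.512×10³ = 2.206×10⁴ s.
= 6.129 hours.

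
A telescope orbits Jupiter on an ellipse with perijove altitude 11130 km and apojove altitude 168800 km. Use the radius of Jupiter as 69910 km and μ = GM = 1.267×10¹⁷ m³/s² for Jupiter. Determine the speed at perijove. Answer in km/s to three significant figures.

v ≈ 48.3 km/s

r_p = 69910 + 11130 = 81040 km = 8.1040×10⁷ m.
r_a = 69910 + 168800 = 238710 km = 2.3871×10⁸ m.
Semi-major axis a = (r_p + r_a)/2 = 1.5988×10⁵ km = 1.599×10⁸ m.
Vis-viva: v² = μ(2/r − 1/a) = 1.267×10¹⁷ × (2.468×10⁻⁸ − 6.255×10⁻⁹) = 2.334×10⁹ m²/s².
v = 48320 m/s = 48.32 km/s.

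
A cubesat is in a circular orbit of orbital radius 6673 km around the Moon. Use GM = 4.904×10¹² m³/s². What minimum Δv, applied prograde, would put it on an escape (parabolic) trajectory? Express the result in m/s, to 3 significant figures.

r = 6673 km = 6.673×10⁶ m.
Circular speed v_c = √(μ/r) = 857.3 m/s.
Escape speed v_esc = √(2μ/r) = √2 × v_c = 1212 m/s.
Δv = v_esc − v_c = 355.1 m/s.

Δv ≈ 355 m/s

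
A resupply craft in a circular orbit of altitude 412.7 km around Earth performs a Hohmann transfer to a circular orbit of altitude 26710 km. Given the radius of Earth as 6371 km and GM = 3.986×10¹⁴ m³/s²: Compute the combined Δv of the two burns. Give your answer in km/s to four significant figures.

Δv_total ≈ 3.656 km/s

r₁ = 6371 + 412.7 = 6783.7 km = 6.7837×10⁶ m.
r₂ = 6371 + 26710 = 33081 km = 3.3081×10⁷ m.
Transfer ellipse a_t = (r₁ + r₂)/2 = 1.993×10⁷ m.
At r₁: circular v_c1 = √(μ/r₁) = 7665 m/s; transfer-perigee v_p = √[μ(2/r₁ − 1/a_t)] = 9875 m/s.
Δv₁ = v_p − v_c1 = 2210 m/s.
At r₂: circular v_c2 = √(μ/r₂) = 3471 m/s; transfer-apogee v_a = √[μ(2/r₂ − 1/a_t)] = 2025 m/s.
Δv₂ = v_c2 − v_a = 1446 m/s.
Total Δv = Δv₁ + Δv₂ = 3656 m/s = 3.656 km/s.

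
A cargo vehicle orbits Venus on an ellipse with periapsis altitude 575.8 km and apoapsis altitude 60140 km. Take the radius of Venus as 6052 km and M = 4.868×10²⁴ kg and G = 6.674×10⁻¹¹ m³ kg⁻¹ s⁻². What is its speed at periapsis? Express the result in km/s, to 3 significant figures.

μ = GM = 6.674×10⁻¹¹ × 4.868×10²⁴ = 3.249×10¹⁴ m³/s².
r_p = 6052 + 575.8 = 6627.8 km = 6.6278×10⁶ m.
r_a = 6052 + 60140 = 66192 km = 6.6192×10⁷ m.
Semi-major axis a = (r_p + r_a)/2 = 36410 km = 3.641×10⁷ m.
Vis-viva: v² = μ(2/r − 1/a) = 3.249×10¹⁴ × (3.018×10⁻⁷ − 2.747×10⁻⁸) = 8.912×10⁷ m²/s².
v = 9440 m/s = 9.440 km/s.

v ≈ 9.44 km/s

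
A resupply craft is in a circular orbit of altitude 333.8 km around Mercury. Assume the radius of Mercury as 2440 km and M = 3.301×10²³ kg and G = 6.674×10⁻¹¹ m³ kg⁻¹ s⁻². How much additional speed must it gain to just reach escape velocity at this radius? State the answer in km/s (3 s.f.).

μ = GM = 6.674×10⁻¹¹ × 3.301×10²³ = 2.203×10¹³ m³/s².
r = 2440 + 333.8 = 2773.8 km = 2.7738×10⁶ m.
Circular speed v_c = √(μ/r) = 2818 m/s.
Escape speed v_esc = √(2μ/r) = √2 × v_c = 3986 m/s.
Δv = v_esc − v_c = 1167 m/s = 1.167 km/s.

Δv ≈ 1.17 km/s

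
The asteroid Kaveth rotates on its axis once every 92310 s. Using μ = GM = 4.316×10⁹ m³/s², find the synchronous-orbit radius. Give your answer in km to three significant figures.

r_sync ≈ 977 km

A synchronous orbit has period T, so by Kepler's third law a = (μT²/4π²)^(1/3).
μT²/4π² = 4.316×10⁹ × (9.231×10⁴)² / 39.48 = 9.316×10¹⁷ m³.
a = 9.767×10⁵ m = 976.65 km.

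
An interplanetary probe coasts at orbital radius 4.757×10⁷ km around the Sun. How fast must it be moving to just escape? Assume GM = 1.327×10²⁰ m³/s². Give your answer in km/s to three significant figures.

v_esc ≈ 74.7 km/s

r = 4.757×10⁷ km = 4.757×10¹⁰ m.
Escape speed v_esc = √(2μ/r) = √(2 × 1.327×10²⁰ / 4.757×10¹⁰) = √(5.579×10⁹) = 74690 m/s.
= 74.69 km/s.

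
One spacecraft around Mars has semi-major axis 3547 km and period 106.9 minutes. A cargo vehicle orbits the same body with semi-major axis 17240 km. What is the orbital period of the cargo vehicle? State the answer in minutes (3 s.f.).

Kepler's third law: T² ∝ a³, so T₂ = T₁ (a₂/a₁)^(3/2).
a₂/a₁ = 4.860, (a₂/a₁)^(3/2) = 10.72.
T₂ = 106.9 × 10.72 = 1145 minutes.

T₂ ≈ 1150 minutes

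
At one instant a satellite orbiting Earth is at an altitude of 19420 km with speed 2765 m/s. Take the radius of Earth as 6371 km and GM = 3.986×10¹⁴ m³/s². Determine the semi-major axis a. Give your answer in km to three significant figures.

a ≈ 17100 km

r = 6371 + 19420 = 25791 km = 2.579×10⁷ m.
Vis-viva rearranged: 1/a = 2/r − v²/μ = 7.755×10⁻⁸ − 1.918×10⁻⁸ = 5.837×10⁻⁸ m⁻¹.
a = 1.713×10⁷ m = 17133 km.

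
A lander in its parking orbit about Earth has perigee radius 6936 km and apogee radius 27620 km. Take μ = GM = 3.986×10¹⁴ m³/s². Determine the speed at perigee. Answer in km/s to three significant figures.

Semi-major axis a = (r_p + r_a)/2 = 17278 km = 1.728×10⁷ m.
Vis-viva: v² = μ(2/r − 1/a) = 3.986×10¹⁴ × (2.884×10⁻⁷ − 5.788×10⁻⁸) = 9.187×10⁷ m²/s².
v = 9585 m/s = 9.585 km/s.

v ≈ 9.58 km/s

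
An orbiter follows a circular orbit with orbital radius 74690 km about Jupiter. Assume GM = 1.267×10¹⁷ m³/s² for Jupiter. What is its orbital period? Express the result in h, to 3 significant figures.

T ≈ 3.17 h

r = 74690 km = 7.469×10⁷ m.
Kepler's third law: T = 2π√(r³/μ) = 2π√((7.469×10⁷)³ / 1.267×10¹⁷).
r³/μ = 3.289×10⁶ s², so T = 2π × 1.813×10³ = 1.139×10⁴ s.
Converting: 1.139×10⁴ s ÷ 3600 = 3.165 h.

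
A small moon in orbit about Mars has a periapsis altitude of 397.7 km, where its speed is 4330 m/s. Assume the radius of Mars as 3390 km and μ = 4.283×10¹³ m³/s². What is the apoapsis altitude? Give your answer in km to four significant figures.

apoapsis altitude ≈ 14980 km

r_p = 3390 + 397.7 = 3787.7 km = 3.788×10⁶ m.
Specific energy ε = v²/2 − μ/r = -1.933×10⁶ J/kg, so a = −μ/(2ε) = 1.108×10⁷ m.
The apsides satisfy r_p + r_a = 2a, so the apoapsis radius is 2a − r_p = 1.837×10⁷ m = 18367 km.
Apoapsis altitude = 18367 − 3390 = 14977 km.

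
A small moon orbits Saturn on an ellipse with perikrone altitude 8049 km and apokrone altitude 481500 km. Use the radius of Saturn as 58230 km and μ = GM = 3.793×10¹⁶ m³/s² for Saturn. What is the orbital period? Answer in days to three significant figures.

r_p = 58230 + 8049 = 66279 km = 6.6279×10⁷ m.
r_a = 58230 + 481500 = 539730 km = 5.3973×10⁸ m.
Semi-major axis a = (r_p + r_a)/2 = (66279 + 5.3973×10⁵)/2 = 3.0300×10⁵ km = 3.030×10⁸ m.
By Kepler's third law T = 2π√(a³/μ) = 2π × 2.708×10⁴ = 1.702×10⁵ s.
= 1.969 days.

T ≈ 1.97 days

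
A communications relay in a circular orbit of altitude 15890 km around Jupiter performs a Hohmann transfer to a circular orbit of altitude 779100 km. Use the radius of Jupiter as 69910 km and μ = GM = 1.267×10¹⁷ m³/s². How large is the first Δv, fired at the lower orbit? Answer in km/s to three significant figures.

Δv ≈ 13.4 km/s

r₁ = 69910 + 15890 = 85800 km = 8.5800×10⁷ m.
r₂ = 69910 + 779100 = 849010 km = 8.4901×10⁸ m.
Transfer ellipse a_t = (r₁ + r₂)/2 = 4.674×10⁸ m.
At r₁: circular v_c1 = √(μ/r₁) = 38430 m/s; transfer-perijove v_p = √[μ(2/r₁ − 1/a_t)] = 51790 m/s.
Δv₁ = v_p − v_c1 = 13360 m/s.
= 13.36 km/s.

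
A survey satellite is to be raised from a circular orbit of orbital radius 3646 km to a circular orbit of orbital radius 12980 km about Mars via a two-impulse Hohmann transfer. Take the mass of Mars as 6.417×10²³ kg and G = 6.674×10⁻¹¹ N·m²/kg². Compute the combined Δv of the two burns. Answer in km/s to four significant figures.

Δv_total ≈ 1.469 km/s

μ = GM = 6.674×10⁻¹¹ × 6.417×10²³ = 4.283×10¹³ m³/s².
r₁ = 3646 km = 3.646×10⁶ m.
r₂ = 12980 km = 1.298×10⁷ m.
Transfer ellipse a_t = (r₁ + r₂)/2 = 8.313×10⁶ m.
At r₁: circular v_c1 = √(μ/r₁) = 3427 m/s; transfer-periapsis v_p = √[μ(2/r₁ − 1/a_t)] = 4283 m/s.
Δv₁ = v_p − v_c1 = 855.3 m/s.
At r₂: circular v_c2 = √(μ/r₂) = 1816 m/s; transfer-apoapsis v_a = √[μ(2/r₂ − 1/a_t)] = 1203 m/s.
Δv₂ = v_c2 − v_a = 613.5 m/s.
Total Δv = Δv₁ + Δv₂ = 1469 m/s = 1.469 km/s.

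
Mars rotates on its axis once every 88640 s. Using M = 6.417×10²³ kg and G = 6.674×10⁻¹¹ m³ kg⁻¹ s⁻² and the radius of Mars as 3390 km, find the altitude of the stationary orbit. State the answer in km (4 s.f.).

μ = GM = 6.674×10⁻¹¹ × 6.417×10²³ = 4.283×10¹³ m³/s².
A synchronous orbit has period T, so by Kepler's third law a = (μT²/4π²)^(1/3).
μT²/4π² = 4.283×10¹³ × (8.864×10⁴)² / 39.48 = 8.524×10²¹ m³.
a = 2.043×10⁷ m = 20427 km.
Altitude h = a − R = 20427 − 3390 = 17037 km.

h_sync ≈ 17040 km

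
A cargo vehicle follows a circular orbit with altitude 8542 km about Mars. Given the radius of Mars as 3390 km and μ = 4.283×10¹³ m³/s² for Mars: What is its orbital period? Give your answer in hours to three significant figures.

r = 3390 + 8542 = 11932 km = 1.1932×10⁷ m.
Kepler's third law: T = 2π√(r³/μ) = 2π√((1.193×10⁷)³ / 4.283×10¹³).
r³/μ = 3.966×10⁷ s², so T = 2π × 6.298×10³ = 3.957×10⁴ s.
Converting: 3.957×10⁴ s ÷ 3600 = 10.99 hours.

T ≈ 11.0 hours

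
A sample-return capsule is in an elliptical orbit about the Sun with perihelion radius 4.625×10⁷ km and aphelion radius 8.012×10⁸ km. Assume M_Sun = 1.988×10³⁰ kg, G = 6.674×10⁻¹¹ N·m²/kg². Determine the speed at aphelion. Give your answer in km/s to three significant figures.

μ = GM = 6.674×10⁻¹¹ × 1.988×10³⁰ = 1.327×10²⁰ m³/s².
Semi-major axis a = (r_p + r_a)/2 = 4.2372×10⁸ km = 4.237×10¹¹ m.
Vis-viva: v² = μ(2/r − 1/a) = 1.327×10²⁰ × (2.496×10⁻¹² − 2.360×10⁻¹²) = 1.808×10⁷ m²/s².
v = 4252 m/s = 4.252 km/s.

v ≈ 4.25 km/s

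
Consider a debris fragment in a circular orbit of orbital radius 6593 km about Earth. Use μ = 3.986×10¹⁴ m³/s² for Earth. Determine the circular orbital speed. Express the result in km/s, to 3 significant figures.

r = 6593 km = 6.593×10⁶ m.
For a circular orbit v = √(μ/r) = √(3.986×10¹⁴ / 6.593×10⁶) = √(6.046×10⁷) = 7775 m/s.
That is 7.775 km/s.

v ≈ 7.78 km/s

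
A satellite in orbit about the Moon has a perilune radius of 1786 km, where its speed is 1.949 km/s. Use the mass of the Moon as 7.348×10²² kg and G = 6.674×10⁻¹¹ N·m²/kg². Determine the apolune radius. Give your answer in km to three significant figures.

apolune radius ≈ 4010 km

μ = GM = 6.674×10⁻¹¹ × 7.348×10²² = 4.904×10¹² m³/s².
r_p = 1.786×10⁶ m.
Specific energy ε = v²/2 − μ/r = -8.465×10⁵ J/kg, so a = −μ/(2ε) = 2.897×10⁶ m.
The apsides satisfy r_p + r_a = 2a, so the apolune radius is 2a − r_p = 4.007×10⁶ m = 4007.1 km.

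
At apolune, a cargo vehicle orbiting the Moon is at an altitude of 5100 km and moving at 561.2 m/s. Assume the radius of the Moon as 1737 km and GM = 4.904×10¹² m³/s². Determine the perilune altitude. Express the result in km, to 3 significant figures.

r_a = 1737 + 5100 = 6837.0 km = 6.837×10⁶ m.
Specific energy ε = v²/2 − μ/r = -5.598×10⁵ J/kg, so a = −μ/(2ε) = 4.380×10⁶ m.
The apsides satisfy r_p + r_a = 2a, so the perilune radius is 2a − r_a = 1.923×10⁶ m = 1923.3 km.
Perilune altitude = 1923.3 − 1737 = 186.26 km.

perilune altitude ≈ 186 km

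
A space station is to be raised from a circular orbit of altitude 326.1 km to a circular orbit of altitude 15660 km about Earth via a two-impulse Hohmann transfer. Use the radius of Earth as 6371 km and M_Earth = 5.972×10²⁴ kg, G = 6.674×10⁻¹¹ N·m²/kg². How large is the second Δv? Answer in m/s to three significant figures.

Δv ≈ 1350 m/s

μ = GM = 6.674×10⁻¹¹ × 5.972×10²⁴ = 3.986×10¹⁴ m³/s².
r₁ = 6371 + 326.1 = 6697.1 km = 6.6971×10⁶ m.
r₂ = 6371 + 15660 = 22031 km = 2.2031×10⁷ m.
Transfer ellipse a_t = (r₁ + r₂)/2 = 1.436×10⁷ m.
At r₁: circular v_c1 = √(μ/r₁) = 7715 m/s; transfer-perigee v_p = √[μ(2/r₁ − 1/a_t)] = 9554 m/s.
At r₂: circular v_c2 = √(μ/r₂) = 4253 m/s; transfer-apogee v_a = √[μ(2/r₂ − 1/a_t)] = 2904 m/s.
Δv₂ = v_c2 − v_a = 1349 m/s.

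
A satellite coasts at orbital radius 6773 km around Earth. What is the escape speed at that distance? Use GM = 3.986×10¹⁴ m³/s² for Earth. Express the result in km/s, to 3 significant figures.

v_esc ≈ 10.8 km/s

r = 6773 km = 6.773×10⁶ m.
Escape speed v_esc = √(2μ/r) = √(2 × 3.986×10¹⁴ / 6.773×10⁶) = √(1.177×10⁸) = 10850 m/s.
= 10.85 km/s.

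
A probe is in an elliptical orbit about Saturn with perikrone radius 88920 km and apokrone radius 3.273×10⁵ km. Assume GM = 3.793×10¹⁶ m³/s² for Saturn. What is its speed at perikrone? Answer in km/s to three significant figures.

Semi-major axis a = (r_p + r_a)/2 = 2.0811×10⁵ km = 2.081×10⁸ m.
Vis-viva: v² = μ(2/r − 1/a) = 3.793×10¹⁶ × (2.249×10⁻⁸ − 4.805×10⁻⁹) = 6.709×10⁸ m²/s².
v = 25900 m/s = 25.90 km/s.

v ≈ 25.9 km/s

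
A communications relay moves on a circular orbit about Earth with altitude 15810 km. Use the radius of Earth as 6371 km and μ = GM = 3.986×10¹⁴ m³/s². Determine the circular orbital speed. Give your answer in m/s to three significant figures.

r = 6371 + 15810 = 22181 km = 2.2181×10⁷ m.
For a circular orbit v = √(μ/r) = √(3.986×10¹⁴ / 2.218×10⁷) = √(1.797×10⁷) = 4239 m/s.

v ≈ 4240 m/s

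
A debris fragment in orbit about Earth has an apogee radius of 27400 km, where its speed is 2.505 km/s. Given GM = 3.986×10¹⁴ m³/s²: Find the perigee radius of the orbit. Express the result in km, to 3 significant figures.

perigee radius ≈ 7530 km

r_a = 2.740×10⁷ m.
Specific energy ε = v²/2 − μ/r = -1.141×10⁷ J/kg, so a = −μ/(2ε) = 1.747×10⁷ m.
The apsides satisfy r_p + r_a = 2a, so the perigee radius is 2a − r_a = 7.534×10⁶ m = 7534.5 km.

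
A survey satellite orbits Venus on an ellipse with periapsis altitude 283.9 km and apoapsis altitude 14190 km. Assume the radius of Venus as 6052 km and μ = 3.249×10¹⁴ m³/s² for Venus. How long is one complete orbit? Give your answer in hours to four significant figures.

r_p = 6052 + 283.9 = 6335.9 km = 6.3359×10⁶ m.
r_a = 6052 + 14190 = 20242 km = 2.0242×10⁷ m.
Semi-major axis a = (r_p + r_a)/2 = (6335.9 + 20242)/2 = 13289 km = 1.329×10⁷ m.
By Kepler's third law T = 2π√(a³/μ) = 2π × 2.688×10³ = 1.689×10⁴ s.
= 4.691 hours.

T ≈ 4.691 hours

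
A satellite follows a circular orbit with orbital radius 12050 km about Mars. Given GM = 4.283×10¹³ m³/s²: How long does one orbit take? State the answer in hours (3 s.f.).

r = 12050 km = 1.205×10⁷ m.
Kepler's third law: T = 2π√(r³/μ) = 2π√((1.205×10⁷)³ / 4.283×10¹³).
r³/μ = 4.085×10⁷ s², so T = 2π × 6.392×10³ = 4.016×10⁴ s.
Converting: 4.016×10⁴ s ÷ 3600 = 11.16 hours.

T ≈ 11.2 hours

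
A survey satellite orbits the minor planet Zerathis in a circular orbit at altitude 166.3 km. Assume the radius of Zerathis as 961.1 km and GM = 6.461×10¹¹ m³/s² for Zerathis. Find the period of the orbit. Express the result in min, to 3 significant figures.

T ≈ 156 min

r = 961.1 + 166.3 = 1127.4 km = 1.1274×10⁶ m.
Kepler's third law: T = 2π√(r³/μ) = 2π√((1.127×10⁶)³ / 6.461×10¹¹).
r³/μ = 2.218×10⁶ s², so T = 2π × 1.489×10³ = 9.357×10³ s.
Converting: 9.357×10³ s ÷ 60.00 = 156.0 min.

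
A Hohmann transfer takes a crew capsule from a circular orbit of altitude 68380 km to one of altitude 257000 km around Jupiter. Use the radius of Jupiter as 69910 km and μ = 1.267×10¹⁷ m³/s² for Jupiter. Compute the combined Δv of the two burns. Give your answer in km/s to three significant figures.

Δv_total ≈ 10.1 km/s

r₁ = 69910 + 68380 = 138290 km = 1.3829×10⁸ m.
r₂ = 69910 + 257000 = 326910 km = 3.2691×10⁸ m.
Transfer ellipse a_t = (r₁ + r₂)/2 = 2.326×10⁸ m.
At r₁: circular v_c1 = √(μ/r₁) = 30270 m/s; transfer-perijove v_p = √[μ(2/r₁ − 1/a_t)] = 35880 m/s.
Δv₁ = v_p − v_c1 = 5615 m/s.
At r₂: circular v_c2 = √(μ/r₂) = 19690 m/s; transfer-apojove v_a = √[μ(2/r₂ − 1/a_t)] = 15180 m/s.
Δv₂ = v_c2 − v_a = 4507 m/s.
Total Δv = Δv₁ + Δv₂ = 10120 m/s = 10.12 km/s.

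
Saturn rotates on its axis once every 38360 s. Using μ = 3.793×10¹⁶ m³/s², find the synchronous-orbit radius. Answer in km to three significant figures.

A synchronous orbit has period T, so by Kepler's third law a = (μT²/4π²)^(1/3).
μT²/4π² = 3.793×10¹⁶ × (3.836×10⁴)² / 39.48 = 1.414×10²⁴ m³.
a = 1.122×10⁸ m = 1.1223×10⁵ km.

r_sync ≈ 1.12×10⁵ km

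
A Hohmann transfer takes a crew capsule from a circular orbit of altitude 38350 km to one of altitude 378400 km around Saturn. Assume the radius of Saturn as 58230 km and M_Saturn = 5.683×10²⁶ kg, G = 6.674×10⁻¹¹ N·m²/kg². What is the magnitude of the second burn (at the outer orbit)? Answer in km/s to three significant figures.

Δv ≈ 3.71 km/s

μ = GM = 6.674×10⁻¹¹ × 5.683×10²⁶ = 3.793×10¹⁶ m³/s².
r₁ = 58230 + 38350 = 96580 km = 9.6580×10⁷ m.
r₂ = 58230 + 378400 = 436630 km = 4.3663×10⁸ m.
Transfer ellipse a_t = (r₁ + r₂)/2 = 2.666×10⁸ m.
At r₁: circular v_c1 = √(μ/r₁) = 19820 m/s; transfer-perikrone v_p = √[μ(2/r₁ − 1/a_t)] = 25360 m/s.
At r₂: circular v_c2 = √(μ/r₂) = 9320 m/s; transfer-apokrone v_a = √[μ(2/r₂ − 1/a_t)] = 5610 m/s.
Δv₂ = v_c2 − v_a = 3711 m/s.
= 3.711 km/s.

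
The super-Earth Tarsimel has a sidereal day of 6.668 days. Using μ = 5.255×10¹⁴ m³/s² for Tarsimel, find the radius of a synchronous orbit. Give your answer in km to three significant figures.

r_sync ≈ 1.64×10⁵ km

T = 6.668 days = 5.761×10⁵ s.
A synchronous orbit has period T, so by Kepler's third law a = (μT²/4π²)^(1/3).
μT²/4π² = 5.255×10¹⁴ × (5.761×10⁵)² / 39.48 = 4.418×10²⁴ m³.
a = 1.641×10⁸ m = 1.6409×10⁵ km.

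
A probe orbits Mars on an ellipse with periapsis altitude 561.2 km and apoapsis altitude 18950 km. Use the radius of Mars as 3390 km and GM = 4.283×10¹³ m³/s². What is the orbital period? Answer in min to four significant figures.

r_p = 3390 + 561.2 = 3951.2 km = 3.9512×10⁶ m.
r_a = 3390 + 18950 = 22340 km = 2.2340×10⁷ m.
Semi-major axis a = (r_p + r_a)/2 = (3951.2 + 22340)/2 = 13146 km = 1.315×10⁷ m.
By Kepler's third law T = 2π√(a³/μ) = 2π × 7.283×10³ = 4.576×10⁴ s.
= 762.6 min.

T ≈ 762.6 min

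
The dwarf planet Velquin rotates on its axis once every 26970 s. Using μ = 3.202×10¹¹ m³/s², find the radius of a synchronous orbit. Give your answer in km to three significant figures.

r_sync ≈ 1810 km

A synchronous orbit has period T, so by Kepler's third law a = (μT²/4π²)^(1/3).
μT²/4π² = 3.202×10¹¹ × (2.697×10⁴)² / 39.48 = 5.900×10¹⁸ m³.
a = 1.807×10⁶ m = 1806.9 km.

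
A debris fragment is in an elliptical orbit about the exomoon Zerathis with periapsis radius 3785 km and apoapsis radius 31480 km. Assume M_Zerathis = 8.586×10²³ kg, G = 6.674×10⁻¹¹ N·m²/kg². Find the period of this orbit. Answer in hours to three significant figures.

μ = GM = 6.674×10⁻¹¹ × 8.586×10²³ = 5.730×10¹³ m³/s².
Semi-major axis a = (r_p + r_a)/2 = (3785.0 + 31480)/2 = 17632 km = 1.763×10⁷ m.
By Kepler's third law T = 2π√(a³/μ) = 2π × 9.781×10³ = 6.146×10⁴ s.
= 17.07 hours.

T ≈ 17.1 hours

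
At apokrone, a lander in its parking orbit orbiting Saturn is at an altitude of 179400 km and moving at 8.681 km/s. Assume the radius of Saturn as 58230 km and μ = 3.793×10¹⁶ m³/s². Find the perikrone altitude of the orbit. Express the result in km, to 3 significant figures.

r_a = 58230 + 179400 = 2.3763×10⁵ km = 2.376×10⁸ m.
Specific energy ε = v²/2 − μ/r = -1.219×10⁸ J/kg, so a = −μ/(2ε) = 1.555×10⁸ m.
The apsides satisfy r_p + r_a = 2a, so the perikrone radius is 2a − r_a = 7.343×10⁷ m = 73430 km.
Perikrone altitude = 73430 − 58230 = 15200 km.

perikrone altitude ≈ 15200 km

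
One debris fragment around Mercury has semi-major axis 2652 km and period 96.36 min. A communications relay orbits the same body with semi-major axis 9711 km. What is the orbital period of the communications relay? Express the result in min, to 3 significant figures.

T₂ ≈ 675 min

Kepler's third law: T² ∝ a³, so T₂ = T₁ (a₂/a₁)^(3/2).
a₂/a₁ = 3.662, (a₂/a₁)^(3/2) = 7.007.
T₂ = 96.36 × 7.007 = 675.2 min.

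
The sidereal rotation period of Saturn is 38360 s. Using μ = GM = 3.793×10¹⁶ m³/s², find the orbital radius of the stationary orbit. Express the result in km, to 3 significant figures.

r_sync ≈ 1.12×10⁵ km

A synchronous orbit has period T, so by Kepler's third law a = (μT²/4π²)^(1/3).
μT²/4π² = 3.793×10¹⁶ × (3.836×10⁴)² / 39.48 = 1.414×10²⁴ m³.
a = 1.122×10⁸ m = 1.1223×10⁵ km.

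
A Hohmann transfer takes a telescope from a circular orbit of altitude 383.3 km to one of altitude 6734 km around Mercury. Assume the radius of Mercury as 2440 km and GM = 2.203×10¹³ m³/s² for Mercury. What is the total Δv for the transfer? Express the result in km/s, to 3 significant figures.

Δv_total ≈ 1.15 km/s

r₁ = 2440 + 383.3 = 2823.3 km = 2.8233×10⁶ m.
r₂ = 2440 + 6734 = 9174.0 km = 9.1740×10⁶ m.
Transfer ellipse a_t = (r₁ + r₂)/2 = 5.999×10⁶ m.
At r₁: circular v_c1 = √(μ/r₁) = 2793 m/s; transfer-periherm v_p = √[μ(2/r₁ − 1/a_t)] = 3454 m/s.
Δv₁ = v_p − v_c1 = 661.1 m/s.
At r₂: circular v_c2 = √(μ/r₂) = 1550 m/s; transfer-apoherm v_a = √[μ(2/r₂ − 1/a_t)] = 1063 m/s.
Δv₂ = v_c2 − v_a = 486.5 m/s.
Total Δv = Δv₁ + Δv₂ = 1148 m/s = 1.148 km/s.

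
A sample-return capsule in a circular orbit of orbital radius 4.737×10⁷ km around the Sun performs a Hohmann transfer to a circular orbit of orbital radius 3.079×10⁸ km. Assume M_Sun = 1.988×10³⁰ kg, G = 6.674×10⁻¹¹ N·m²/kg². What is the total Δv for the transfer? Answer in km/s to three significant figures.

μ = GM = 6.674×10⁻¹¹ × 1.988×10³⁰ = 1.327×10²⁰ m³/s².
r₁ = 4.737×10⁷ km = 4.737×10¹⁰ m.
r₂ = 3.079×10⁸ km = 3.079×10¹¹ m.
Transfer ellipse a_t = (r₁ + r₂)/2 = 1.776×10¹¹ m.
At r₁: circular v_c1 = √(μ/r₁) = 52920 m/s; transfer-perihelion v_p = √[μ(2/r₁ − 1/a_t)] = 69680 m/s.
Δv₁ = v_p − v_c1 = 16750 m/s.
At r₂: circular v_c2 = √(μ/r₂) = 20760 m/s; transfer-aphelion v_a = √[μ(2/r₂ − 1/a_t)] = 10720 m/s.
Δv₂ = v_c2 − v_a = 10040 m/s.
Total Δv = Δv₁ + Δv₂ = 26790 m/s = 26.79 km/s.

Δv_total ≈ 26.8 km/s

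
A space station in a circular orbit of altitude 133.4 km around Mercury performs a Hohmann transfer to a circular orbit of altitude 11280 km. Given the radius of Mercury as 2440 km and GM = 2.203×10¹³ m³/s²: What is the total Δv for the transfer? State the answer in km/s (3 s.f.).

r₁ = 2440 + 133.4 = 2573.4 km = 2.5734×10⁶ m.
r₂ = 2440 + 11280 = 13720 km = 1.3720×10⁷ m.
Transfer ellipse a_t = (r₁ + r₂)/2 = 8.147×10⁶ m.
At r₁: circular v_c1 = √(μ/r₁) = 2926 m/s; transfer-periherm v_p = √[μ(2/r₁ − 1/a_t)] = 3797 m/s.
Δv₁ = v_p − v_c1 = 871.1 m/s.
At r₂: circular v_c2 = √(μ/r₂) = 1267 m/s; transfer-apoherm v_a = √[μ(2/r₂ − 1/a_t)] = 712.2 m/s.
Δv₂ = v_c2 − v_a = 555.0 m/s.
Total Δv = Δv₁ + Δv₂ = 1426 m/s = 1.426 km/s.

Δv_total ≈ 1.43 km/s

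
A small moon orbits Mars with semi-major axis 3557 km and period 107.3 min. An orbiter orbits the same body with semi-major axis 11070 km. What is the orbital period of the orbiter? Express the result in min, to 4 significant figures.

Kepler's third law: T² ∝ a³, so T₂ = T₁ (a₂/a₁)^(3/2).
a₂/a₁ = 3.112, (a₂/a₁)^(3/2) = 5.490.
T₂ = 107.3 × 5.490 = 589.1 min.

T₂ ≈ 589.1 min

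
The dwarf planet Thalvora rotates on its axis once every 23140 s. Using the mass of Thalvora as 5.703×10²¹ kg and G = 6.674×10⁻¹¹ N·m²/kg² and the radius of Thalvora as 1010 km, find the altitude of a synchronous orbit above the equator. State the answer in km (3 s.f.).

μ = GM = 6.674×10⁻¹¹ × 5.703×10²¹ = 3.806×10¹¹ m³/s².
A synchronous orbit has period T, so by Kepler's third law a = (μT²/4π²)^(1/3).
μT²/4π² = 3.806×10¹¹ × (2.314×10⁴)² / 39.48 = 5.162×10¹⁸ m³.
a = 1.728×10⁶ m = 1728.3 km.
Altitude h = a − R = 1728.3 − 1010 = 718.30 km.

h_sync ≈ 718 km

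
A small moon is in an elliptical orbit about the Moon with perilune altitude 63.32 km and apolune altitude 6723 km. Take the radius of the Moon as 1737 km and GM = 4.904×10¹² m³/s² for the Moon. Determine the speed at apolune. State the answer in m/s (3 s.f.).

v ≈ 451 m/s

r_p = 1737 + 63.32 = 1800.3 km = 1.8003×10⁶ m.
r_a = 1737 + 6723 = 8460.0 km = 8.4600×10⁶ m.
Semi-major axis a = (r_p + r_a)/2 = 5130.2 km = 5.130×10⁶ m.
Vis-viva: v² = μ(2/r − 1/a) = 4.904×10¹² × (2.364×10⁻⁷ − 1.949×10⁻⁷) = 2.034×10⁵ m²/s².
v = 451.0 m/s.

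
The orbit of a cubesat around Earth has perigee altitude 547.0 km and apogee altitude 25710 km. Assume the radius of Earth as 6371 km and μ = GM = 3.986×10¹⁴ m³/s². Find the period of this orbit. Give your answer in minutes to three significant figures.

T ≈ 452 minutes

r_p = 6371 + 547.0 = 6918.0 km = 6.9180×10⁶ m.
r_a = 6371 + 25710 = 32081 km = 3.2081×10⁷ m.
Semi-major axis a = (r_p + r_a)/2 = (6918.0 + 32081)/2 = 19500 km = 1.950×10⁷ m.
By Kepler's third law T = 2π√(a³/μ) = 2π × 4.313×10³ = 2.710×10⁴ s.
= 451.6 minutes.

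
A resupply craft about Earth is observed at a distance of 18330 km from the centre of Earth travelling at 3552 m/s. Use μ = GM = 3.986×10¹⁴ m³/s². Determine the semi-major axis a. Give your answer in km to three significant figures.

r = 1.833×10⁷ m.
Specific orbital energy ε = v²/2 − μ/r = (3552)²/2 − 3.986×10¹⁴/1.833×10⁷ = -1.544×10⁷ J/kg.
Since ε = −μ/(2a), a = −μ/(2ε) = 1.291×10⁷ m = 12910 km.

a ≈ 12900 km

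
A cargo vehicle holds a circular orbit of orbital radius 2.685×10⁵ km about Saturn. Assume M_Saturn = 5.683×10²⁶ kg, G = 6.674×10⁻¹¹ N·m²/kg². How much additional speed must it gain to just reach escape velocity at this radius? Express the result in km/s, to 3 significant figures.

Δv ≈ 4.92 km/s

μ = GM = 6.674×10⁻¹¹ × 5.683×10²⁶ = 3.793×10¹⁶ m³/s².
r = 2.685×10⁵ km = 2.685×10⁸ m.
Circular speed v_c = √(μ/r) = 11890 m/s.
Escape speed v_esc = √(2μ/r) = √2 × v_c = 16810 m/s.
Δv = v_esc − v_c = 4923 m/s = 4.923 km/s.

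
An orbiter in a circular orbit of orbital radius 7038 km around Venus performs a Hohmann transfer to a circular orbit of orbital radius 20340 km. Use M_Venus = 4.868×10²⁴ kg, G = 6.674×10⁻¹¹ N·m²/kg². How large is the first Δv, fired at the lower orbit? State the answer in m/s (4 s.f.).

μ = GM = 6.674×10⁻¹¹ × 4.868×10²⁴ = 3.249×10¹⁴ m³/s².
r₁ = 7038 km = 7.038×10⁶ m.
r₂ = 20340 km = 2.034×10⁷ m.
Transfer ellipse a_t = (r₁ + r₂)/2 = 1.369×10⁷ m.
At r₁: circular v_c1 = √(μ/r₁) = 6794 m/s; transfer-periapsis v_p = √[μ(2/r₁ − 1/a_t)] = 8282 m/s.
Δv₁ = v_p − v_c1 = 1488 m/s.

Δv ≈ 1488 m/s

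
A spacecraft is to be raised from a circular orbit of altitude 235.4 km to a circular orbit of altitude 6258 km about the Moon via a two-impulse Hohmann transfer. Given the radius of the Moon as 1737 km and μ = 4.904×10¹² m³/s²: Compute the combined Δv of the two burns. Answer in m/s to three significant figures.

Δv_total ≈ 711 m/s

r₁ = 1737 + 235.4 = 1972.4 km = 1.9724×10⁶ m.
r₂ = 1737 + 6258 = 7995.0 km = 7.9950×10⁶ m.
Transfer ellipse a_t = (r₁ + r₂)/2 = 4.984×10⁶ m.
At r₁: circular v_c1 = √(μ/r₁) = 1577 m/s; transfer-perilune v_p = √[μ(2/r₁ − 1/a_t)] = 1997 m/s.
Δv₁ = v_p − v_c1 = 420.3 m/s.
At r₂: circular v_c2 = √(μ/r₂) = 783.2 m/s; transfer-apolune v_a = √[μ(2/r₂ − 1/a_t)] = 492.7 m/s.
Δv₂ = v_c2 − v_a = 290.5 m/s.
Total Δv = Δv₁ + Δv₂ = 710.8 m/s.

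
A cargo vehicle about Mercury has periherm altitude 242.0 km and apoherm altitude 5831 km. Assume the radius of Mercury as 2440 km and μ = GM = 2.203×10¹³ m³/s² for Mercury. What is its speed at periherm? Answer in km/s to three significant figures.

v ≈ 3.52 km/s

r_p = 2440 + 242.0 = 2682.0 km = 2.6820×10⁶ m.
r_a = 2440 + 5831 = 8271.0 km = 8.2710×10⁶ m.
Semi-major axis a = (r_p + r_a)/2 = 5476.5 km = 5.476×10⁶ m.
Vis-viva: v² = μ(2/r − 1/a) = 2.203×10¹³ × (7.457×10⁻⁷ − 1.826×10⁻⁷) = 1.241×10⁷ m²/s².
v = 3522 m/s = 3.522 km/s.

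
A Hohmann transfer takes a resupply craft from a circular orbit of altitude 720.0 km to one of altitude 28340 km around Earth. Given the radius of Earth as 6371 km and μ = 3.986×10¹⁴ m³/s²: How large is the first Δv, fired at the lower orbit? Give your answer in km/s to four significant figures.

r₁ = 6371 + 720.0 = 7091.0 km = 7.0910×10⁶ m.
r₂ = 6371 + 28340 = 34711 km = 3.4711×10⁷ m.
Transfer ellipse a_t = (r₁ + r₂)/2 = 2.090×10⁷ m.
At r₁: circular v_c1 = √(μ/r₁) = 7497 m/s; transfer-perigee v_p = √[μ(2/r₁ − 1/a_t)] = 9662 m/s.
Δv₁ = v_p − v_c1 = 2164 m/s.
= 2.164 km/s.

Δv ≈ 2.164 km/s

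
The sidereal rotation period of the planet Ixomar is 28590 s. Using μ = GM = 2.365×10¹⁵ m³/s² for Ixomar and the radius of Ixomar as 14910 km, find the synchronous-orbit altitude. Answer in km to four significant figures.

A synchronous orbit has period T, so by Kepler's third law a = (μT²/4π²)^(1/3).
μT²/4π² = 2.365×10¹⁵ × (2.859×10⁴)² / 39.48 = 4.897×10²² m³.
a = 3.658×10⁷ m = 36585 km.
Altitude h = a − R = 36585 − 14910 = 21675 km.

h_sync ≈ 21670 km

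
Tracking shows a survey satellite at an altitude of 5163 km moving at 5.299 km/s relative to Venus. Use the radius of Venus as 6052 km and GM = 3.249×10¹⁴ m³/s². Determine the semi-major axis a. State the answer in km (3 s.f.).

a ≈ 10900 km

r = 6052 + 5163 = 11215 km = 1.122×10⁷ m.
Specific orbital energy ε = v²/2 − μ/r = (5299)²/2 − 3.249×10¹⁴/1.122×10⁷ = -1.493×10⁷ J/kg.
Since ε = −μ/(2a), a = −μ/(2ε) = 1.088×10⁷ m = 10880 km.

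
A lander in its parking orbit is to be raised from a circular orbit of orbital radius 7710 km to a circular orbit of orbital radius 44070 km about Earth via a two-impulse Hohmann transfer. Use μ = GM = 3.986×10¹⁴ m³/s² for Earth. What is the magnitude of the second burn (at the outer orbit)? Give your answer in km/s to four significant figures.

r₁ = 7710 km = 7.710×10⁶ m.
r₂ = 44070 km = 4.407×10⁷ m.
Transfer ellipse a_t = (r₁ + r₂)/2 = 2.589×10⁷ m.
At r₁: circular v_c1 = √(μ/r₁) = 7190 m/s; transfer-perigee v_p = √[μ(2/r₁ − 1/a_t)] = 9381 m/s.
At r₂: circular v_c2 = √(μ/r₂) = 3007 m/s; transfer-apogee v_a = √[μ(2/r₂ − 1/a_t)] = 1641 m/s.
Δv₂ = v_c2 − v_a = 1366 m/s.
= 1.366 km/s.

Δv ≈ 1.366 km/s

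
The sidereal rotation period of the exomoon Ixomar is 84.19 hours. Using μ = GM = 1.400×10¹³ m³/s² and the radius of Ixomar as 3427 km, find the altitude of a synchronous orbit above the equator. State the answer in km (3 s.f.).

T = 84.19 hours = 3.031×10⁵ s.
A synchronous orbit has period T, so by Kepler's third law a = (μT²/4π²)^(1/3).
μT²/4π² = 1.400×10¹³ × (3.031×10⁵)² / 39.48 = 3.258×10²² m³.
a = 3.194×10⁷ m = 31937 km.
Altitude h = a − R = 31937 − 3427 = 28510 km.

h_sync ≈ 28500 km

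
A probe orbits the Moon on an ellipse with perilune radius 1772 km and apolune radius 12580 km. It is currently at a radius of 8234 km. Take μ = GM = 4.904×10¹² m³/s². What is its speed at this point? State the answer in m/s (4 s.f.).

Semi-major axis a = (r_p + r_a)/2 = 7176.0 km = 7.176×10⁶ m.
Vis-viva: v² = μ(2/r − 1/a) = 4.904×10¹² × (2.429×10⁻⁷ − 1.394×10⁻⁷) = 5.078×10⁵ m²/s².
v = 712.6 m/s.

v ≈ 712.6 m/s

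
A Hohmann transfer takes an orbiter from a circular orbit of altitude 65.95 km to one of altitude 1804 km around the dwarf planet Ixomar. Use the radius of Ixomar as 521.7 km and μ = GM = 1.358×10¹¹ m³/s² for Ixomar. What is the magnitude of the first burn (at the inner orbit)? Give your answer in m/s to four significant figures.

r₁ = 521.7 + 65.95 = 587.65 km = 5.8765×10⁵ m.
r₂ = 521.7 + 1804 = 2325.7 km = 2.3257×10⁶ m.
Transfer ellipse a_t = (r₁ + r₂)/2 = 1.457×10⁶ m.
At r₁: circular v_c1 = √(μ/r₁) = 480.7 m/s; transfer-periapsis v_p = √[μ(2/r₁ − 1/a_t)] = 607.4 m/s.
Δv₁ = v_p − v_c1 = 126.7 m/s.

Δv ≈ 126.7 m/s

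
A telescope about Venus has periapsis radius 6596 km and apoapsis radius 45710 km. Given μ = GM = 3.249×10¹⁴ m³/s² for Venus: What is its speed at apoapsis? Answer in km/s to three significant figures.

Semi-major axis a = (r_p + r_a)/2 = 26153 km = 2.615×10⁷ m.
Vis-viva: v² = μ(2/r − 1/a) = 3.249×10¹⁴ × (4.375×10⁻⁸ − 3.824×10⁻⁸) = 1.793×10⁶ m²/s².
v = 1339 m/s = 1.339 km/s.

v ≈ 1.34 km/s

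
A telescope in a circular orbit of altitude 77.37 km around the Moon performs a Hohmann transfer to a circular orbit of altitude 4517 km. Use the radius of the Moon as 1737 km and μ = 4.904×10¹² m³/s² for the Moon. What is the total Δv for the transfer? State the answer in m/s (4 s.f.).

r₁ = 1737 + 77.37 = 1814.4 km = 1.8144×10⁶ m.
r₂ = 1737 + 4517 = 6254.0 km = 6.2540×10⁶ m.
Transfer ellipse a_t = (r₁ + r₂)/2 = 4.034×10⁶ m.
At r₁: circular v_c1 = √(μ/r₁) = 1644 m/s; transfer-perilune v_p = √[μ(2/r₁ − 1/a_t)] = 2047 m/s.
Δv₁ = v_p − v_c1 = 402.9 m/s.
At r₂: circular v_c2 = √(μ/r₂) = 885.5 m/s; transfer-apolune v_a = √[μ(2/r₂ − 1/a_t)] = 593.9 m/s.
Δv₂ = v_c2 − v_a = 291.7 m/s.
Total Δv = Δv₁ + Δv₂ = 694.6 m/s.

Δv_total ≈ 694.6 m/s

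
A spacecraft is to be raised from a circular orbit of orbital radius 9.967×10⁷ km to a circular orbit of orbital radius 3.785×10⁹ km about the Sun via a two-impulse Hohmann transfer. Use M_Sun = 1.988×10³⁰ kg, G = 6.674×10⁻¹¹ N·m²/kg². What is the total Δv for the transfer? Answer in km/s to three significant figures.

Δv_total ≈ 19.0 km/s

μ = GM = 6.674×10⁻¹¹ × 1.988×10³⁰ = 1.327×10²⁰ m³/s².
r₁ = 9.967×10⁷ km = 9.967×10¹⁰ m.
r₂ = 3.785×10⁹ km = 3.785×10¹² m.
Transfer ellipse a_t = (r₁ + r₂)/2 = 1.942×10¹² m.
At r₁: circular v_c1 = √(μ/r₁) = 36490 m/s; transfer-perihelion v_p = √[μ(2/r₁ − 1/a_t)] = 50930 m/s.
Δv₁ = v_p − v_c1 = 14450 m/s.
At r₂: circular v_c2 = √(μ/r₂) = 5921 m/s; transfer-aphelion v_a = √[μ(2/r₂ − 1/a_t)] = 1341 m/s.
Δv₂ = v_c2 − v_a = 4579 m/s.
Total Δv = Δv₁ + Δv₂ = 19030 m/s = 19.03 km/s.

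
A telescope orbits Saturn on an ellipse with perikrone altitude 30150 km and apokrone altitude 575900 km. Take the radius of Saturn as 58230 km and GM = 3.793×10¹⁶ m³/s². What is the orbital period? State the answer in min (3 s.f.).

T ≈ 3690 min

r_p = 58230 + 30150 = 88380 km = 8.8380×10⁷ m.
r_a = 58230 + 575900 = 634130 km = 6.3413×10⁸ m.
Semi-major axis a = (r_p + r_a)/2 = (88380 + 6.3413×10⁵)/2 = 3.6126×10⁵ km = 3.613×10⁸ m.
By Kepler's third law T = 2π√(a³/μ) = 2π × 3.526×10⁴ = 2.215×10⁵ s.
= 3692 min.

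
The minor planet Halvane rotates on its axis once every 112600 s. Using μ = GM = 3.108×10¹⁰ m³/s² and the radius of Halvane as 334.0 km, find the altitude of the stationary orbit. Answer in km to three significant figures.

A synchronous orbit has period T, so by Kepler's third law a = (μT²/4π²)^(1/3).
μT²/4π² = 3.108×10¹⁰ × (1.126×10⁵)² / 39.48 = 9.982×10¹⁸ m³.
a = 2.153×10⁶ m = 2153.1 km.
Altitude h = a − R = 2153.1 − 334.0 = 1819.1 km.

h_sync ≈ 1820 km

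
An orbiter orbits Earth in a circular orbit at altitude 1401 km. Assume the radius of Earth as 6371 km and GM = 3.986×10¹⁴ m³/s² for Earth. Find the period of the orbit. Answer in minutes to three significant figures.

r = 6371 + 1401 = 7772.0 km = 7.7720×10⁶ m.
Kepler's third law: T = 2π√(r³/μ) = 2π√((7.772×10⁶)³ / 3.986×10¹⁴).
r³/μ = 1.178×10⁶ s², so T = 2π × 1.085×10³ = 6.819×10³ s.
Converting: 6.819×10³ s ÷ 60.00 = 113.6 minutes.

T ≈ 114 minutes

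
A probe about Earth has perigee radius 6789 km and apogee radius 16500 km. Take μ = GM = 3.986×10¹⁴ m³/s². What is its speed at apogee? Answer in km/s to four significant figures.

v ≈ 3.753 km/s

Semi-major axis a = (r_p + r_a)/2 = 11644 km = 1.164×10⁷ m.
Vis-viva: v² = μ(2/r − 1/a) = 3.986×10¹⁴ × (1.212×10⁻⁷ − 8.588×10⁻⁸) = 1.408×10⁷ m²/s².
v = 3753 m/s = 3.753 km/s.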